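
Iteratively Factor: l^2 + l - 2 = (l + 2)*(l - 1)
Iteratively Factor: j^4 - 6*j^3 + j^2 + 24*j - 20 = (j - 5)*(j^3 - j^2 - 4*j + 4) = (j - 5)*(j - 1)*(j^2 - 4) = (j - 5)*(j - 1)*(j + 2)*(j - 2)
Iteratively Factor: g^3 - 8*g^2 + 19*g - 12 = (g - 3)*(g^2 - 5*g + 4) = (g - 3)*(g - 1)*(g - 4)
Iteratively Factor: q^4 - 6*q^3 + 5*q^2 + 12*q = (q - 3)*(q^3 - 3*q^2 - 4*q) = (q - 3)*(q + 1)*(q^2 - 4*q) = q*(q - 3)*(q + 1)*(q - 4)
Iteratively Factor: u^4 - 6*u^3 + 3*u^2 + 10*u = (u + 1)*(u^3 - 7*u^2 + 10*u) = (u - 2)*(u + 1)*(u^2 - 5*u) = (u - 5)*(u - 2)*(u + 1)*(u)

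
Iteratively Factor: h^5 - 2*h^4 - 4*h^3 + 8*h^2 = (h - 2)*(h^4 - 4*h^2) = h*(h - 2)*(h^3 - 4*h) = h^2*(h - 2)*(h^2 - 4) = h^2*(h - 2)^2*(h + 2)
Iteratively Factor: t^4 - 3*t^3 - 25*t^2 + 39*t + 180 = (t - 4)*(t^3 + t^2 - 21*t - 45) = (t - 4)*(t + 3)*(t^2 - 2*t - 15) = (t - 5)*(t - 4)*(t + 3)*(t + 3)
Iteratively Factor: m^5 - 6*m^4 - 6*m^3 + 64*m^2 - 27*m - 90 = (m + 1)*(m^4 - 7*m^3 + m^2 + 63*m - 90) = (m - 3)*(m + 1)*(m^3 - 4*m^2 - 11*m + 30) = (m - 3)*(m + 1)*(m + 3)*(m^2 - 7*m + 10) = (m - 5)*(m - 3)*(m + 1)*(m + 3)*(m - 2)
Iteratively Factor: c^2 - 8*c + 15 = (c - 5)*(c - 3)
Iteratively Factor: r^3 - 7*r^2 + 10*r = (r - 2)*(r^2 - 5*r) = (r - 5)*(r - 2)*(r)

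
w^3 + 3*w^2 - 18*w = w*(w - 3)*(w + 6)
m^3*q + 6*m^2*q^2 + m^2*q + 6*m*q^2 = m*(m + 6*q)*(m*q + q)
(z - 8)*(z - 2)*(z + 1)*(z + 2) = z^4 - 7*z^3 - 12*z^2 + 28*z + 32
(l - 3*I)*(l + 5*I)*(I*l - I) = I*l^3 - 2*l^2 - I*l^2 + 2*l + 15*I*l - 15*I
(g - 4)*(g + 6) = g^2 + 2*g - 24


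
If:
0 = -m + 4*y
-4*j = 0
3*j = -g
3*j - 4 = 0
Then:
No Solution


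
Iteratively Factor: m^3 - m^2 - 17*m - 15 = (m + 1)*(m^2 - 2*m - 15) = (m + 1)*(m + 3)*(m - 5)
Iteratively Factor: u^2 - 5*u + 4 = (u - 1)*(u - 4)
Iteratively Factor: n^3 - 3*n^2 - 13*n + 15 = (n - 1)*(n^2 - 2*n - 15) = (n - 5)*(n - 1)*(n + 3)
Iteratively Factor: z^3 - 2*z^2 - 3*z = (z - 3)*(z^2 + z) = z*(z - 3)*(z + 1)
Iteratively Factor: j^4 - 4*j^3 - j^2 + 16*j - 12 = (j - 1)*(j^3 - 3*j^2 - 4*j + 12) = (j - 2)*(j - 1)*(j^2 - j - 6) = (j - 3)*(j - 2)*(j - 1)*(j + 2)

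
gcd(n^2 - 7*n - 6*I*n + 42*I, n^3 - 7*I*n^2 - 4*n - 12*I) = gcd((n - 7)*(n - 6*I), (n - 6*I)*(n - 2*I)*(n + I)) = n - 6*I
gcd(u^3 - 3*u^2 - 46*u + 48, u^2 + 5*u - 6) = u^2 + 5*u - 6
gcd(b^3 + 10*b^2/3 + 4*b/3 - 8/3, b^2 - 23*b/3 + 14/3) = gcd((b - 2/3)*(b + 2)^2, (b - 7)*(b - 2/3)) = b - 2/3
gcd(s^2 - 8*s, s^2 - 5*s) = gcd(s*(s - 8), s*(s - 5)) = s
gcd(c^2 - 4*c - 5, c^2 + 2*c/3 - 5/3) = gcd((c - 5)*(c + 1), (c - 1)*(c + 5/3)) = 1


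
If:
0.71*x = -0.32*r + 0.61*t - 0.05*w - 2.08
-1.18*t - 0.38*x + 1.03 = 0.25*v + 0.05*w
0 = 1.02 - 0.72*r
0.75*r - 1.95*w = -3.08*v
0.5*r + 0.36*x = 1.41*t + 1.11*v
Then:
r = 1.42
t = 2.05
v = -2.47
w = -3.36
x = -1.57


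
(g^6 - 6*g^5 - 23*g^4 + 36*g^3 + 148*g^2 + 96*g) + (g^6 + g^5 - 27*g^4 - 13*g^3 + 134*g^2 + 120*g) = 2*g^6 - 5*g^5 - 50*g^4 + 23*g^3 + 282*g^2 + 216*g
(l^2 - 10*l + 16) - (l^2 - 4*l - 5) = 21 - 6*l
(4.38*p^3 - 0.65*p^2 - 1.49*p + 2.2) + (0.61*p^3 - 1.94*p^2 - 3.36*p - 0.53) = 4.99*p^3 - 2.59*p^2 - 4.85*p + 1.67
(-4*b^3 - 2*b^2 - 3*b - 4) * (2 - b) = 4*b^4 - 6*b^3 - b^2 - 2*b - 8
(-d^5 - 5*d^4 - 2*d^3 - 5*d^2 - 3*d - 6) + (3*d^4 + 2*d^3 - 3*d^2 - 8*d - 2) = -d^5 - 2*d^4 - 8*d^2 - 11*d - 8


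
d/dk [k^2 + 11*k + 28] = 2*k + 11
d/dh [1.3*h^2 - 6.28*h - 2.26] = 2.6*h - 6.28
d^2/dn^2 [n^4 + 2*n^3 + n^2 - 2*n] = 12*n^2 + 12*n + 2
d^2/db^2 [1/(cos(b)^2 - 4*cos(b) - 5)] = (4*sin(b)^4 - 38*sin(b)^2 - 5*cos(b) - 3*cos(3*b) - 8)/(sin(b)^2 + 4*cos(b) + 4)^3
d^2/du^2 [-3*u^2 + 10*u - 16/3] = -6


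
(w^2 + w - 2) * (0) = 0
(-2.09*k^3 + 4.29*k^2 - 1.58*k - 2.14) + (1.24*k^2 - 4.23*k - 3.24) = -2.09*k^3 + 5.53*k^2 - 5.81*k - 5.38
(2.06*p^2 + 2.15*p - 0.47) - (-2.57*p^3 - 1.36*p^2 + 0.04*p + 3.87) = 2.57*p^3 + 3.42*p^2 + 2.11*p - 4.34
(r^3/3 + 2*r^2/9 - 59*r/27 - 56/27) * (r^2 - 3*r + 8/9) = r^5/3 - 7*r^4/9 - 23*r^3/9 + 379*r^2/81 + 1040*r/243 - 448/243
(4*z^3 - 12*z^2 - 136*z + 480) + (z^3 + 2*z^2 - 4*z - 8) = 5*z^3 - 10*z^2 - 140*z + 472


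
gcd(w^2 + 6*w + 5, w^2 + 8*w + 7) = w + 1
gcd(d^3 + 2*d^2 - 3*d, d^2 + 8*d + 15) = d + 3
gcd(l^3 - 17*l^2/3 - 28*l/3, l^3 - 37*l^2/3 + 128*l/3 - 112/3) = l - 7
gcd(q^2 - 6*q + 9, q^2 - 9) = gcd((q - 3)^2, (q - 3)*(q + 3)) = q - 3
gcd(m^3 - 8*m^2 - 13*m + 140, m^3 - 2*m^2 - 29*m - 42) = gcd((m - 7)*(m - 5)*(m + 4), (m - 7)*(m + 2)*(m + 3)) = m - 7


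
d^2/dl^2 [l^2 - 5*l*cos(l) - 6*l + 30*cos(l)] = 5*l*cos(l) + 10*sin(l) - 30*cos(l) + 2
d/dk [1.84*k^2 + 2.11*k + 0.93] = 3.68*k + 2.11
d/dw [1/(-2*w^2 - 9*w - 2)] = (4*w + 9)/(2*w^2 + 9*w + 2)^2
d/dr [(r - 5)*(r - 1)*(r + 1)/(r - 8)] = (2*r^3 - 29*r^2 + 80*r + 3)/(r^2 - 16*r + 64)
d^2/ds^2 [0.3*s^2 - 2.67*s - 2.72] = 0.600000000000000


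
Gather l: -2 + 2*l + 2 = 2*l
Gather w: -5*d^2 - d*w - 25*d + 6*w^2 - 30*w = -5*d^2 - 25*d + 6*w^2 + w*(-d - 30)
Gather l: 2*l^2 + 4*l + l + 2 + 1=2*l^2 + 5*l + 3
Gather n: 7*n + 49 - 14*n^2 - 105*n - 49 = -14*n^2 - 98*n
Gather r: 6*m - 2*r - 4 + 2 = 6*m - 2*r - 2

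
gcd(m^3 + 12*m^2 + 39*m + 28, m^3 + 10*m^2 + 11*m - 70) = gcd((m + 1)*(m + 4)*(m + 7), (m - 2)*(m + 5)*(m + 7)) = m + 7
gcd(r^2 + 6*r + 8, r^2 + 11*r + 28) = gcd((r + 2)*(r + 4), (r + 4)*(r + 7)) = r + 4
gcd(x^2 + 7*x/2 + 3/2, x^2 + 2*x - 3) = x + 3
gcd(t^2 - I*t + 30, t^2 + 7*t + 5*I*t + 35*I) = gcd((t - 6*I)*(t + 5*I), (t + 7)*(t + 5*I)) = t + 5*I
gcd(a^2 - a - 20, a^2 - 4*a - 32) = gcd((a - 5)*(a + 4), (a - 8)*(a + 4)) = a + 4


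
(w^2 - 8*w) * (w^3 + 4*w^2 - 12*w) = w^5 - 4*w^4 - 44*w^3 + 96*w^2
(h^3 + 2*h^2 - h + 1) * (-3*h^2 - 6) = -3*h^5 - 6*h^4 - 3*h^3 - 15*h^2 + 6*h - 6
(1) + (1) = 2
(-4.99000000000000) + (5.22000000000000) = 0.230000000000000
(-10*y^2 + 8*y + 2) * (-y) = 10*y^3 - 8*y^2 - 2*y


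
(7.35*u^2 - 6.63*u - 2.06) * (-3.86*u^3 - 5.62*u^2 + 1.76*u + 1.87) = -28.371*u^5 - 15.7152*u^4 + 58.1482*u^3 + 13.6529*u^2 - 16.0237*u - 3.8522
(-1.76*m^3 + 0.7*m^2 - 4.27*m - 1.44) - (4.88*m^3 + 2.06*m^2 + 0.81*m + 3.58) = -6.64*m^3 - 1.36*m^2 - 5.08*m - 5.02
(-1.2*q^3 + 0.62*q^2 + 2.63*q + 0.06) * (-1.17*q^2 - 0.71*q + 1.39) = 1.404*q^5 + 0.1266*q^4 - 5.1853*q^3 - 1.0757*q^2 + 3.6131*q + 0.0834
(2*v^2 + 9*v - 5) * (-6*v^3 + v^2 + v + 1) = -12*v^5 - 52*v^4 + 41*v^3 + 6*v^2 + 4*v - 5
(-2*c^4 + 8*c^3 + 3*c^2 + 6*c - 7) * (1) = -2*c^4 + 8*c^3 + 3*c^2 + 6*c - 7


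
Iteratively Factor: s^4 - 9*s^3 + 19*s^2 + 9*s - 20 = (s - 5)*(s^3 - 4*s^2 - s + 4) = (s - 5)*(s - 1)*(s^2 - 3*s - 4) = (s - 5)*(s - 1)*(s + 1)*(s - 4)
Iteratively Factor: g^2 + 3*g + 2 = (g + 2)*(g + 1)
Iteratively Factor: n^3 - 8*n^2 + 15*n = (n - 3)*(n^2 - 5*n) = n*(n - 3)*(n - 5)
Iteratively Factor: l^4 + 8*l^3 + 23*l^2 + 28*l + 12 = (l + 1)*(l^3 + 7*l^2 + 16*l + 12) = (l + 1)*(l + 3)*(l^2 + 4*l + 4) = (l + 1)*(l + 2)*(l + 3)*(l + 2)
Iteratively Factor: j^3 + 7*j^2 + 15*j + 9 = (j + 3)*(j^2 + 4*j + 3) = (j + 3)^2*(j + 1)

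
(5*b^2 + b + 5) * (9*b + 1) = 45*b^3 + 14*b^2 + 46*b + 5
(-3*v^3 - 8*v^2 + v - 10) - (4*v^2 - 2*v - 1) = -3*v^3 - 12*v^2 + 3*v - 9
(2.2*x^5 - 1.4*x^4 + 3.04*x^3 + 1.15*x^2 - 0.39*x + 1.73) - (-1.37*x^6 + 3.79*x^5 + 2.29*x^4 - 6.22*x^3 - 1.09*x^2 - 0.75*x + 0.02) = 1.37*x^6 - 1.59*x^5 - 3.69*x^4 + 9.26*x^3 + 2.24*x^2 + 0.36*x + 1.71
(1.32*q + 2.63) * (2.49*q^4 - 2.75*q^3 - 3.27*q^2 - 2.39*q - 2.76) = 3.2868*q^5 + 2.9187*q^4 - 11.5489*q^3 - 11.7549*q^2 - 9.9289*q - 7.2588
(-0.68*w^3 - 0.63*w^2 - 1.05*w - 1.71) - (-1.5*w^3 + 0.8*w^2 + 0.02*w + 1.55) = 0.82*w^3 - 1.43*w^2 - 1.07*w - 3.26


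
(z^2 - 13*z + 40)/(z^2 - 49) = (z^2 - 13*z + 40)/(z^2 - 49)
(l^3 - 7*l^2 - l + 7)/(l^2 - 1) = l - 7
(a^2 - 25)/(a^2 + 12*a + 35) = (a - 5)/(a + 7)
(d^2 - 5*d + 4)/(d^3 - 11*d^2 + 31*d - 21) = (d - 4)/(d^2 - 10*d + 21)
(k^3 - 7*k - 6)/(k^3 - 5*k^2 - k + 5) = (k^2 - k - 6)/(k^2 - 6*k + 5)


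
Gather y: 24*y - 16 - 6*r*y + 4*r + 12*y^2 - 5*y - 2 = 4*r + 12*y^2 + y*(19 - 6*r) - 18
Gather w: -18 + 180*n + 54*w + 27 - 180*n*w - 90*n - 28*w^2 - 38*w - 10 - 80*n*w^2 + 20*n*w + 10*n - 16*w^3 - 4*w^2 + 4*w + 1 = 100*n - 16*w^3 + w^2*(-80*n - 32) + w*(20 - 160*n)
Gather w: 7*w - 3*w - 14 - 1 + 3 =4*w - 12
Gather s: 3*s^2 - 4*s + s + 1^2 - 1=3*s^2 - 3*s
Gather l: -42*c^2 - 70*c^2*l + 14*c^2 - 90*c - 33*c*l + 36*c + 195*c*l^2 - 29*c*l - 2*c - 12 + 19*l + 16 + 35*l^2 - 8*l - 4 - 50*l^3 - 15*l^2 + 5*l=-28*c^2 - 56*c - 50*l^3 + l^2*(195*c + 20) + l*(-70*c^2 - 62*c + 16)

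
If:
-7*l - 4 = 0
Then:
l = -4/7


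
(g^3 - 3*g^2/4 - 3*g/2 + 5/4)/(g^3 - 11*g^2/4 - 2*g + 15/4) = (g - 1)/(g - 3)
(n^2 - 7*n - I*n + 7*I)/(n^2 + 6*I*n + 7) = (n - 7)/(n + 7*I)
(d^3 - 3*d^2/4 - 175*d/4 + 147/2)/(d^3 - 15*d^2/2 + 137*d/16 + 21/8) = 4*(d + 7)/(4*d + 1)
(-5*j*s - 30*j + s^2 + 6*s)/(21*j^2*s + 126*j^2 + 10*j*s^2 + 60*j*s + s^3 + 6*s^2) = (-5*j + s)/(21*j^2 + 10*j*s + s^2)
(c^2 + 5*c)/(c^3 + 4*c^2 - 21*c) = (c + 5)/(c^2 + 4*c - 21)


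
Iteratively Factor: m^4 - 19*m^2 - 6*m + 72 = (m - 4)*(m^3 + 4*m^2 - 3*m - 18) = (m - 4)*(m + 3)*(m^2 + m - 6) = (m - 4)*(m - 2)*(m + 3)*(m + 3)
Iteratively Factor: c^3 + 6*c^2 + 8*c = (c + 2)*(c^2 + 4*c) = c*(c + 2)*(c + 4)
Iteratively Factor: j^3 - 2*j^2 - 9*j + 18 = (j + 3)*(j^2 - 5*j + 6) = (j - 2)*(j + 3)*(j - 3)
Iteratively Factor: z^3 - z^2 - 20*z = (z - 5)*(z^2 + 4*z) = (z - 5)*(z + 4)*(z)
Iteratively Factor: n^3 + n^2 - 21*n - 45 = (n - 5)*(n^2 + 6*n + 9) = (n - 5)*(n + 3)*(n + 3)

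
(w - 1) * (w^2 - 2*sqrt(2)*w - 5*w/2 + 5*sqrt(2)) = w^3 - 7*w^2/2 - 2*sqrt(2)*w^2 + 5*w/2 + 7*sqrt(2)*w - 5*sqrt(2)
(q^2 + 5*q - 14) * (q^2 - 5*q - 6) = q^4 - 45*q^2 + 40*q + 84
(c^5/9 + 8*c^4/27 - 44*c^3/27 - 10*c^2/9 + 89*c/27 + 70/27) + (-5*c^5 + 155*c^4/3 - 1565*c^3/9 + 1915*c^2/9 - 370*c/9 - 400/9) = -44*c^5/9 + 1403*c^4/27 - 4739*c^3/27 + 635*c^2/3 - 1021*c/27 - 1130/27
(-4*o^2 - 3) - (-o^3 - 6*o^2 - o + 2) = o^3 + 2*o^2 + o - 5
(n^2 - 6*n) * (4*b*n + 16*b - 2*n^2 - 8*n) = 4*b*n^3 - 8*b*n^2 - 96*b*n - 2*n^4 + 4*n^3 + 48*n^2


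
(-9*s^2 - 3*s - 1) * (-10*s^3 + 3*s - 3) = 90*s^5 + 30*s^4 - 17*s^3 + 18*s^2 + 6*s + 3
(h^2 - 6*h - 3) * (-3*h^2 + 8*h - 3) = -3*h^4 + 26*h^3 - 42*h^2 - 6*h + 9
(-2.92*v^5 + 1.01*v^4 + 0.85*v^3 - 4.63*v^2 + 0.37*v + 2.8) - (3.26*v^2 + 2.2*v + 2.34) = -2.92*v^5 + 1.01*v^4 + 0.85*v^3 - 7.89*v^2 - 1.83*v + 0.46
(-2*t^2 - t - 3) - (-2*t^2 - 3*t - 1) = 2*t - 2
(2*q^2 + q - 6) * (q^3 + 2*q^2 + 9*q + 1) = 2*q^5 + 5*q^4 + 14*q^3 - q^2 - 53*q - 6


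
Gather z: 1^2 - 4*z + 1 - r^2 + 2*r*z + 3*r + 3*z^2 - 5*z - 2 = -r^2 + 3*r + 3*z^2 + z*(2*r - 9)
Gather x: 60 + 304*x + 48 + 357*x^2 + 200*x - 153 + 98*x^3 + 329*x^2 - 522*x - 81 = 98*x^3 + 686*x^2 - 18*x - 126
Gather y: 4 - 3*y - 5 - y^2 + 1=-y^2 - 3*y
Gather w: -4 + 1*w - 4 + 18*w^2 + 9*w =18*w^2 + 10*w - 8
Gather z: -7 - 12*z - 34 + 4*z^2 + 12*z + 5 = 4*z^2 - 36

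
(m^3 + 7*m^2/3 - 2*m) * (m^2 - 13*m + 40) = m^5 - 32*m^4/3 + 23*m^3/3 + 358*m^2/3 - 80*m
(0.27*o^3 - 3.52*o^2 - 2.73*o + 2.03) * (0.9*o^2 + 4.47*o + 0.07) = 0.243*o^5 - 1.9611*o^4 - 18.1725*o^3 - 10.6225*o^2 + 8.883*o + 0.1421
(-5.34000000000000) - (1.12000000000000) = -6.46000000000000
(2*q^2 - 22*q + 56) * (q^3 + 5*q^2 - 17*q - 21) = 2*q^5 - 12*q^4 - 88*q^3 + 612*q^2 - 490*q - 1176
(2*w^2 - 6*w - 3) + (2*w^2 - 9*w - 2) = 4*w^2 - 15*w - 5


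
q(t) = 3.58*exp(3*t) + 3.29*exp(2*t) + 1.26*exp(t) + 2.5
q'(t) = 10.74*exp(3*t) + 6.58*exp(2*t) + 1.26*exp(t)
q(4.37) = 1788663.47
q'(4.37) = 5345228.14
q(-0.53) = 5.11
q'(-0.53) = 5.21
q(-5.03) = 2.51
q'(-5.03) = 0.01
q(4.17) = 984165.01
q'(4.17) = 2938545.63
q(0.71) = 48.80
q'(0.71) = 120.16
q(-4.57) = 2.51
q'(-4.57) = 0.01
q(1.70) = 695.18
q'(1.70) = 1965.66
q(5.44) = 43984571.76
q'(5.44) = 131778416.23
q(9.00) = 1904948732865.29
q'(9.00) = 5714630156870.13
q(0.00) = 10.63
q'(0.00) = 18.58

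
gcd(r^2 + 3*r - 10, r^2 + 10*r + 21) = 1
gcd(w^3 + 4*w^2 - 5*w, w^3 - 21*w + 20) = w^2 + 4*w - 5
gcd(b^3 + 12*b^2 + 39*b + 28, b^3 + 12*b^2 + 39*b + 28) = b^3 + 12*b^2 + 39*b + 28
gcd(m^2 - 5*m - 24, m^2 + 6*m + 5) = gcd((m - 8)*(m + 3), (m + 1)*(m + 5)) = 1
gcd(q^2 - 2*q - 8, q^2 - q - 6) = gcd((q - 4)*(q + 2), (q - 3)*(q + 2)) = q + 2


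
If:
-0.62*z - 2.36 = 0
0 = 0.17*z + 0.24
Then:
No Solution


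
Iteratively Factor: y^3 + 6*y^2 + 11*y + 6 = (y + 3)*(y^2 + 3*y + 2) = (y + 1)*(y + 3)*(y + 2)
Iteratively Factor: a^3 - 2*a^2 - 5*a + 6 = (a - 3)*(a^2 + a - 2) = (a - 3)*(a - 1)*(a + 2)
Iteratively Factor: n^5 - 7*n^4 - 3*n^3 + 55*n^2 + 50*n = (n - 5)*(n^4 - 2*n^3 - 13*n^2 - 10*n) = (n - 5)*(n + 1)*(n^3 - 3*n^2 - 10*n) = n*(n - 5)*(n + 1)*(n^2 - 3*n - 10) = n*(n - 5)*(n + 1)*(n + 2)*(n - 5)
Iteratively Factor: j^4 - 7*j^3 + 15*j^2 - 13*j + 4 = (j - 1)*(j^3 - 6*j^2 + 9*j - 4) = (j - 1)^2*(j^2 - 5*j + 4) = (j - 1)^3*(j - 4)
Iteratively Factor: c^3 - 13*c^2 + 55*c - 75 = (c - 3)*(c^2 - 10*c + 25) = (c - 5)*(c - 3)*(c - 5)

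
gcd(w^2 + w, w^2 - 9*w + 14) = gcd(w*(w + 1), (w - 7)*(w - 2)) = 1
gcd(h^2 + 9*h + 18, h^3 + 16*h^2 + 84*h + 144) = h + 6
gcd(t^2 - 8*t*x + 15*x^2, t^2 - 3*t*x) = -t + 3*x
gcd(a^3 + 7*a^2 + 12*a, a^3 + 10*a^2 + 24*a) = a^2 + 4*a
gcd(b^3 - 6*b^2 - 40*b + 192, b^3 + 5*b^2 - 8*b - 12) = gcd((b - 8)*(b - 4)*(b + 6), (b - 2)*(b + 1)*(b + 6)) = b + 6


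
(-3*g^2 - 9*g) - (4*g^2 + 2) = -7*g^2 - 9*g - 2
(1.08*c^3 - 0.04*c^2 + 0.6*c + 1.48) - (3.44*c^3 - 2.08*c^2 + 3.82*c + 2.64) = -2.36*c^3 + 2.04*c^2 - 3.22*c - 1.16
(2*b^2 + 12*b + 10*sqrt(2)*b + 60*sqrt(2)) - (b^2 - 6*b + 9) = b^2 + 10*sqrt(2)*b + 18*b - 9 + 60*sqrt(2)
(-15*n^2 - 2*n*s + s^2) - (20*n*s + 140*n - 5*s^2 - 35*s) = -15*n^2 - 22*n*s - 140*n + 6*s^2 + 35*s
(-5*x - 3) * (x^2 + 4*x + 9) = -5*x^3 - 23*x^2 - 57*x - 27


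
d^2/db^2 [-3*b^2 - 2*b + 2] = -6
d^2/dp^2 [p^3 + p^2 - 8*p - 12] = 6*p + 2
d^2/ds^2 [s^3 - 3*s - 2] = 6*s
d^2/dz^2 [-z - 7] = 0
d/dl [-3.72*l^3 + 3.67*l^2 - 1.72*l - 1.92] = -11.16*l^2 + 7.34*l - 1.72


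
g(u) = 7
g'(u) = 0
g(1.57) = 7.00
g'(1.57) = 0.00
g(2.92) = 7.00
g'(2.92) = 0.00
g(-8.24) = 7.00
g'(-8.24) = 0.00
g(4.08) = 7.00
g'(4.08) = 0.00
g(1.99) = 7.00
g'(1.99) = 0.00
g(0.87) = 7.00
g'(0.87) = 0.00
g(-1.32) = 7.00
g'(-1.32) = 0.00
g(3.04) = 7.00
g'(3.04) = 0.00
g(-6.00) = 7.00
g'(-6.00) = 0.00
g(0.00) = 7.00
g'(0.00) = 0.00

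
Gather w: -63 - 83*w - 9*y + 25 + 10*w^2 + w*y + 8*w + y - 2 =10*w^2 + w*(y - 75) - 8*y - 40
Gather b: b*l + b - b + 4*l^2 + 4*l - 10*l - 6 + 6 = b*l + 4*l^2 - 6*l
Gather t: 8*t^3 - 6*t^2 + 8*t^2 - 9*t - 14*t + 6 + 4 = 8*t^3 + 2*t^2 - 23*t + 10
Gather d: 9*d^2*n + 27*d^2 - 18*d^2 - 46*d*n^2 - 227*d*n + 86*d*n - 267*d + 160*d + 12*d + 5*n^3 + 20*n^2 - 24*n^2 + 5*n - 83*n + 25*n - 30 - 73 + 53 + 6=d^2*(9*n + 9) + d*(-46*n^2 - 141*n - 95) + 5*n^3 - 4*n^2 - 53*n - 44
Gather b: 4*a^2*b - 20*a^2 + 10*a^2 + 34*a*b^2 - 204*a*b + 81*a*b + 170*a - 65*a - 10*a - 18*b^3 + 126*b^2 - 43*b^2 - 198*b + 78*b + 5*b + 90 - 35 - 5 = -10*a^2 + 95*a - 18*b^3 + b^2*(34*a + 83) + b*(4*a^2 - 123*a - 115) + 50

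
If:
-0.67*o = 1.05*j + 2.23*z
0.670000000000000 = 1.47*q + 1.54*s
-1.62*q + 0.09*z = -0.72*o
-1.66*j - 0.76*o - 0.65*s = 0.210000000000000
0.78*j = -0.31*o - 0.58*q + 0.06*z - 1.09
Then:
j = 0.45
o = -2.50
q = -1.08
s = 1.47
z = 0.54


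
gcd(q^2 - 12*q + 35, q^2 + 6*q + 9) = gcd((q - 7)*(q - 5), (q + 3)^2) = 1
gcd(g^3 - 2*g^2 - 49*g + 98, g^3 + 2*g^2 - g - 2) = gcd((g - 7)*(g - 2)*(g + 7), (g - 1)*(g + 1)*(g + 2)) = 1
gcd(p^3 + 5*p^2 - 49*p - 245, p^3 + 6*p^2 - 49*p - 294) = p^2 - 49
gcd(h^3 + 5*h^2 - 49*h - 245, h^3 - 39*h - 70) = h^2 - 2*h - 35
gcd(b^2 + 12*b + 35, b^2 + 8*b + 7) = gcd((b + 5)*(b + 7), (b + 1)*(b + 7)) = b + 7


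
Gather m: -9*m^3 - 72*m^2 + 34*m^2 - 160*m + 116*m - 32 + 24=-9*m^3 - 38*m^2 - 44*m - 8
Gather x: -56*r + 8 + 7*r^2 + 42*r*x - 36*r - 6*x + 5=7*r^2 - 92*r + x*(42*r - 6) + 13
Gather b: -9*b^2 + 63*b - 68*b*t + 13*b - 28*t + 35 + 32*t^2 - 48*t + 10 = -9*b^2 + b*(76 - 68*t) + 32*t^2 - 76*t + 45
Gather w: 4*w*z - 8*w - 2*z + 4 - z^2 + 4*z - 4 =w*(4*z - 8) - z^2 + 2*z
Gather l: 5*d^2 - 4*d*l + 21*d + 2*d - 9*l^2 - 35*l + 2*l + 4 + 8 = 5*d^2 + 23*d - 9*l^2 + l*(-4*d - 33) + 12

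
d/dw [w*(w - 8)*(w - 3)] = 3*w^2 - 22*w + 24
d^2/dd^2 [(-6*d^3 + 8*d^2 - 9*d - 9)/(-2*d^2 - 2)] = (3*d^3 + 51*d^2 - 9*d - 17)/(d^6 + 3*d^4 + 3*d^2 + 1)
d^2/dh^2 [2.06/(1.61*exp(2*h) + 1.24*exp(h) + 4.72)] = (2.06*(3.22*exp(h) + 1.24)*(6.44*exp(h) + 2.48)*exp(h) - (13.2664*exp(h) + 2.5544)*(1.61*exp(2*h) + 1.24*exp(h) + 4.72))*exp(h)/(1.61*exp(2*h) + 1.24*exp(h) + 4.72)^3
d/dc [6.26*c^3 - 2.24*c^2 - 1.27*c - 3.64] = 18.78*c^2 - 4.48*c - 1.27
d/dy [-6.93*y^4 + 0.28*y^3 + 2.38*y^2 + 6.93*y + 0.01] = -27.72*y^3 + 0.84*y^2 + 4.76*y + 6.93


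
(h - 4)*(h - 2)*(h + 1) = h^3 - 5*h^2 + 2*h + 8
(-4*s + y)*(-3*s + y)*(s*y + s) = 12*s^3*y + 12*s^3 - 7*s^2*y^2 - 7*s^2*y + s*y^3 + s*y^2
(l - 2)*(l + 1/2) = l^2 - 3*l/2 - 1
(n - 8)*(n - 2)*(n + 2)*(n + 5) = n^4 - 3*n^3 - 44*n^2 + 12*n + 160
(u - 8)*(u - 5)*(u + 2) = u^3 - 11*u^2 + 14*u + 80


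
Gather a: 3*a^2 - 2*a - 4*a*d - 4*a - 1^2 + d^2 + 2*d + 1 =3*a^2 + a*(-4*d - 6) + d^2 + 2*d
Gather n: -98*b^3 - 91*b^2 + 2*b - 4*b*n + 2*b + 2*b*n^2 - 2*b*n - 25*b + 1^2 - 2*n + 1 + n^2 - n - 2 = -98*b^3 - 91*b^2 - 21*b + n^2*(2*b + 1) + n*(-6*b - 3)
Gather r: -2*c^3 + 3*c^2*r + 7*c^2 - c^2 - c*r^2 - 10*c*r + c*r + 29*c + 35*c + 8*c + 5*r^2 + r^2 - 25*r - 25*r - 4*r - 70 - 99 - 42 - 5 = -2*c^3 + 6*c^2 + 72*c + r^2*(6 - c) + r*(3*c^2 - 9*c - 54) - 216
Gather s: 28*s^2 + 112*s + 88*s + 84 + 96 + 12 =28*s^2 + 200*s + 192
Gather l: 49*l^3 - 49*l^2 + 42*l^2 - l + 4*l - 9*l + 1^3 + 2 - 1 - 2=49*l^3 - 7*l^2 - 6*l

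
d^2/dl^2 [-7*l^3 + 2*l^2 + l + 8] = 4 - 42*l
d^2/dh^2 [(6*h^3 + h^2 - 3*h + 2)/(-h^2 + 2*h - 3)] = 2*(-5*h^3 + 111*h^2 - 177*h + 7)/(h^6 - 6*h^5 + 21*h^4 - 44*h^3 + 63*h^2 - 54*h + 27)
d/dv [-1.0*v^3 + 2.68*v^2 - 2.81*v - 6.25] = -3.0*v^2 + 5.36*v - 2.81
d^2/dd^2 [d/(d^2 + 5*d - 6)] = 2*(d*(2*d + 5)^2 - (3*d + 5)*(d^2 + 5*d - 6))/(d^2 + 5*d - 6)^3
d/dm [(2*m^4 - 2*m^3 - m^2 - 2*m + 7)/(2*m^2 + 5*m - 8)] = (8*m^5 + 26*m^4 - 84*m^3 + 47*m^2 - 12*m - 19)/(4*m^4 + 20*m^3 - 7*m^2 - 80*m + 64)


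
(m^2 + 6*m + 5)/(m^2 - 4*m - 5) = (m + 5)/(m - 5)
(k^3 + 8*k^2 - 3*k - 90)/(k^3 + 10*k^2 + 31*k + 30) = (k^2 + 3*k - 18)/(k^2 + 5*k + 6)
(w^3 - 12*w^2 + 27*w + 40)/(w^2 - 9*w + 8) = (w^2 - 4*w - 5)/(w - 1)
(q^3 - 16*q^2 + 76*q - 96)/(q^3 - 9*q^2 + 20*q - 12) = (q - 8)/(q - 1)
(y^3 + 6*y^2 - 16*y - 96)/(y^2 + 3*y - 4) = (y^2 + 2*y - 24)/(y - 1)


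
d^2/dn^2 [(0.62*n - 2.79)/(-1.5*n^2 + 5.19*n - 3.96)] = (-(0.62*n - 2.79)*(3.0*n - 5.19)*(6.0*n - 10.38) + (5.58*n - 14.8056)*(1.5*n^2 - 5.19*n + 3.96))/(1.5*n^2 - 5.19*n + 3.96)^3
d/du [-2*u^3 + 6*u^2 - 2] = 6*u*(2 - u)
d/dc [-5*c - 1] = -5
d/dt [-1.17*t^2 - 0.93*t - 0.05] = -2.34*t - 0.93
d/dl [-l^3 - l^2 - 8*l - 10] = -3*l^2 - 2*l - 8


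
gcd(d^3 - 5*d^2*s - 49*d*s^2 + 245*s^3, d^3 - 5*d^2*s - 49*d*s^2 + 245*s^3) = d^3 - 5*d^2*s - 49*d*s^2 + 245*s^3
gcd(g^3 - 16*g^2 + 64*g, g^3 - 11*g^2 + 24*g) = g^2 - 8*g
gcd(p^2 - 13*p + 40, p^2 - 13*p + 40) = p^2 - 13*p + 40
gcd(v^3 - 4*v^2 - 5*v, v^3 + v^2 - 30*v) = v^2 - 5*v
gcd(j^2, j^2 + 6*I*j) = j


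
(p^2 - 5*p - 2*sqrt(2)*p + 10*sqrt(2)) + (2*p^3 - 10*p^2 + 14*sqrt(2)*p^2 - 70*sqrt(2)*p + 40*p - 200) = 2*p^3 - 9*p^2 + 14*sqrt(2)*p^2 - 72*sqrt(2)*p + 35*p - 200 + 10*sqrt(2)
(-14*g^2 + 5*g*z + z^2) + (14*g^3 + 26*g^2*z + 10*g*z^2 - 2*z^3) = 14*g^3 + 26*g^2*z - 14*g^2 + 10*g*z^2 + 5*g*z - 2*z^3 + z^2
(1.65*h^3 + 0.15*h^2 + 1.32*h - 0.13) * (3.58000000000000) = 5.907*h^3 + 0.537*h^2 + 4.7256*h - 0.4654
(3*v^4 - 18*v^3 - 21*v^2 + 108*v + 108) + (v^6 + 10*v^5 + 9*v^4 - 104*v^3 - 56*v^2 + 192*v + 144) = v^6 + 10*v^5 + 12*v^4 - 122*v^3 - 77*v^2 + 300*v + 252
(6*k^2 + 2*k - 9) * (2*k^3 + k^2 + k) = 12*k^5 + 10*k^4 - 10*k^3 - 7*k^2 - 9*k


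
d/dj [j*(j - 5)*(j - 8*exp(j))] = -8*j^2*exp(j) + 3*j^2 + 24*j*exp(j) - 10*j + 40*exp(j)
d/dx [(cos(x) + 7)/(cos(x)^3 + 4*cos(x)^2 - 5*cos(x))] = (115*cos(x) + 25*cos(2*x) + cos(3*x) - 45)*sin(x)/(2*(cos(x) - 1)^2*(cos(x) + 5)^2*cos(x)^2)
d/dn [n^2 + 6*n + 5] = 2*n + 6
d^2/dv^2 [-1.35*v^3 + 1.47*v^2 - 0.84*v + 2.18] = 2.94 - 8.1*v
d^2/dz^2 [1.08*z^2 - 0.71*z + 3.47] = 2.16000000000000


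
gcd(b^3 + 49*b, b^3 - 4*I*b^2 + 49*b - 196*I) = b^2 + 49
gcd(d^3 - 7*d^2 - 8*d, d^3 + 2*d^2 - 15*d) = d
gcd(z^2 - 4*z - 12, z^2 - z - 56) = 1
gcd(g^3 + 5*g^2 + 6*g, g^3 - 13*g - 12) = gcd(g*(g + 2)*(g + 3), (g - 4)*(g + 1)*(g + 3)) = g + 3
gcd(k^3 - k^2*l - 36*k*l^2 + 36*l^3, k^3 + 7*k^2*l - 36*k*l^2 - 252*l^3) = k^2 - 36*l^2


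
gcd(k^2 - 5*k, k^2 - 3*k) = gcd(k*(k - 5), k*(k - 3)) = k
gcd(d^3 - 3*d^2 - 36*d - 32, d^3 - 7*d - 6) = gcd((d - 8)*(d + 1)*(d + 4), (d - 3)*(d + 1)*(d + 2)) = d + 1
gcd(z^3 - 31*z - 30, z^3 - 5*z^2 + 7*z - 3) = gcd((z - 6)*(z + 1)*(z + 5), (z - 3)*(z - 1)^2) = 1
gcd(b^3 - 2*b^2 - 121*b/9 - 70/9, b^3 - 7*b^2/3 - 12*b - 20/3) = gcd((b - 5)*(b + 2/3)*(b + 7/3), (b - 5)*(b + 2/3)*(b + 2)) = b^2 - 13*b/3 - 10/3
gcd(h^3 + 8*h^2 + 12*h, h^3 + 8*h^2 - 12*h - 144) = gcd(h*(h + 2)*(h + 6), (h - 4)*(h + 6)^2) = h + 6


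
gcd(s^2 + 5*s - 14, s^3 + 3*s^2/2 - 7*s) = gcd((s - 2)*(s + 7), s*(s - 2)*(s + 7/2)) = s - 2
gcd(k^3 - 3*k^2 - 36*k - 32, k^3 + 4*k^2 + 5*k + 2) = k + 1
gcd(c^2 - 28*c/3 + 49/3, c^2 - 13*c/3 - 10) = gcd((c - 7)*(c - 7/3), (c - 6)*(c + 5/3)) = 1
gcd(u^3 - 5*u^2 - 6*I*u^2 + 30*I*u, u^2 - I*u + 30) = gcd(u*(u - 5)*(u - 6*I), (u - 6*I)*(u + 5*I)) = u - 6*I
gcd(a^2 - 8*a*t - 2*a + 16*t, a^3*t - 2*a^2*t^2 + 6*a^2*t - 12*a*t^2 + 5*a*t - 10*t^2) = 1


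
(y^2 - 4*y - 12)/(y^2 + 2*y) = (y - 6)/y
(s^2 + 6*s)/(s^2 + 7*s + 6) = s/(s + 1)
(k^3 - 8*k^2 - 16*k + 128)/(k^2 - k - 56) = (k^2 - 16)/(k + 7)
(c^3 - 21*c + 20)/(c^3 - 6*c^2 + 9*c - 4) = (c + 5)/(c - 1)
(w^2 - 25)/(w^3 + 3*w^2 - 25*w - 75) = 1/(w + 3)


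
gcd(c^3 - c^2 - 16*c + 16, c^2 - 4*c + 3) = c - 1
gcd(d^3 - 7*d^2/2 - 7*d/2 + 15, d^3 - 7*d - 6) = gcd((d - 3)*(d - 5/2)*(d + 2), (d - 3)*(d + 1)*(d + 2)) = d^2 - d - 6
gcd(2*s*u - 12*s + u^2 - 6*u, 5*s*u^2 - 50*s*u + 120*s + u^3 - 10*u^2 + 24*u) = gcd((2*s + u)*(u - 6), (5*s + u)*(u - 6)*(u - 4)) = u - 6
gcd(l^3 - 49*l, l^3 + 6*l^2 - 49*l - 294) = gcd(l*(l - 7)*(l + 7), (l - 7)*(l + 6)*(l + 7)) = l^2 - 49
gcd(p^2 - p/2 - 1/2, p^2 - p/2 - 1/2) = p^2 - p/2 - 1/2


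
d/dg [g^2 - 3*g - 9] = 2*g - 3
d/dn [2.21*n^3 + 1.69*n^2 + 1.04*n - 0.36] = 6.63*n^2 + 3.38*n + 1.04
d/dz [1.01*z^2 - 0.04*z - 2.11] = 2.02*z - 0.04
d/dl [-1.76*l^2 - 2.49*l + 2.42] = -3.52*l - 2.49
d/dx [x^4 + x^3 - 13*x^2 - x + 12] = 4*x^3 + 3*x^2 - 26*x - 1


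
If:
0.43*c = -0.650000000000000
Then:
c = -1.51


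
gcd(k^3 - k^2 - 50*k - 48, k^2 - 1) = k + 1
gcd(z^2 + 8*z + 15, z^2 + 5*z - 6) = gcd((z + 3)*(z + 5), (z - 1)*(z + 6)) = 1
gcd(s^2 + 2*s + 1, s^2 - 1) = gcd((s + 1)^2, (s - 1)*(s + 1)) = s + 1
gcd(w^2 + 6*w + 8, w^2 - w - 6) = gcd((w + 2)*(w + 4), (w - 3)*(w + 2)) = w + 2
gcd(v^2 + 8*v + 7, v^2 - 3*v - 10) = 1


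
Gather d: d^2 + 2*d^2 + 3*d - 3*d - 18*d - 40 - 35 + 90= 3*d^2 - 18*d + 15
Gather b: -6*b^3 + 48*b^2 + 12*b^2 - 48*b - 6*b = -6*b^3 + 60*b^2 - 54*b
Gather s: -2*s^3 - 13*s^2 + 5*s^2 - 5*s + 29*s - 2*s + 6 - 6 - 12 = -2*s^3 - 8*s^2 + 22*s - 12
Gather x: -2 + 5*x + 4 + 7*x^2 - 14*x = 7*x^2 - 9*x + 2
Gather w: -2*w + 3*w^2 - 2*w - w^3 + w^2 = -w^3 + 4*w^2 - 4*w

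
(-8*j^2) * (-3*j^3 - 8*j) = 24*j^5 + 64*j^3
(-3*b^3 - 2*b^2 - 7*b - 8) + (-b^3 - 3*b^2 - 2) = -4*b^3 - 5*b^2 - 7*b - 10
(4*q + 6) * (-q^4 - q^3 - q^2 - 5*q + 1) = -4*q^5 - 10*q^4 - 10*q^3 - 26*q^2 - 26*q + 6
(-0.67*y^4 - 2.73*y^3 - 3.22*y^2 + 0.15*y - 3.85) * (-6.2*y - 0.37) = 4.154*y^5 + 17.1739*y^4 + 20.9741*y^3 + 0.2614*y^2 + 23.8145*y + 1.4245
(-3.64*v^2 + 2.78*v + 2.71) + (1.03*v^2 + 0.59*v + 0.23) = -2.61*v^2 + 3.37*v + 2.94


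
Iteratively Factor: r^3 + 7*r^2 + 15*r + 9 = (r + 1)*(r^2 + 6*r + 9) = (r + 1)*(r + 3)*(r + 3)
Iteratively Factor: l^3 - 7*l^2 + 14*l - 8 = (l - 4)*(l^2 - 3*l + 2) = (l - 4)*(l - 1)*(l - 2)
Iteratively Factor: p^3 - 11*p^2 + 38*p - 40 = (p - 2)*(p^2 - 9*p + 20) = (p - 5)*(p - 2)*(p - 4)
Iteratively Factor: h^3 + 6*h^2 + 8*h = (h)*(h^2 + 6*h + 8) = h*(h + 4)*(h + 2)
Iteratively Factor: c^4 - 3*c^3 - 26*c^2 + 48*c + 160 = (c - 4)*(c^3 + c^2 - 22*c - 40) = (c - 5)*(c - 4)*(c^2 + 6*c + 8) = (c - 5)*(c - 4)*(c + 2)*(c + 4)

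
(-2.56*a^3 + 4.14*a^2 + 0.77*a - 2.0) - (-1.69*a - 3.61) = -2.56*a^3 + 4.14*a^2 + 2.46*a + 1.61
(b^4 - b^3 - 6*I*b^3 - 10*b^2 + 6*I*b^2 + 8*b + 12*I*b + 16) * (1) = b^4 - b^3 - 6*I*b^3 - 10*b^2 + 6*I*b^2 + 8*b + 12*I*b + 16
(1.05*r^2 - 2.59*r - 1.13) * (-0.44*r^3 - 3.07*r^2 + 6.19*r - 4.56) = -0.462*r^5 - 2.0839*r^4 + 14.948*r^3 - 17.351*r^2 + 4.8157*r + 5.1528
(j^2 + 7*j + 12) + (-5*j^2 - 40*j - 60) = -4*j^2 - 33*j - 48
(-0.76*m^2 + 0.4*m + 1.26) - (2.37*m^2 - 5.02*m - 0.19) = -3.13*m^2 + 5.42*m + 1.45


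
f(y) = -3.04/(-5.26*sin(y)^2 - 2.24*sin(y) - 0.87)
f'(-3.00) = 5.24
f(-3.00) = 4.62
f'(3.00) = 6.73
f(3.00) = 2.36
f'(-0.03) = -8.97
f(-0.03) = 3.76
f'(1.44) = -0.07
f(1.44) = 0.37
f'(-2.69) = -8.04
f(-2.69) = 3.40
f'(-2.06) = -1.13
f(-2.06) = 1.02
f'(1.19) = -0.24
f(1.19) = 0.41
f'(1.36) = -0.12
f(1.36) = 0.38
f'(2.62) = 1.82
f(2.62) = 0.92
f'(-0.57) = 6.18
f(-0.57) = 2.55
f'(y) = -3.04*(10.52*sin(y)*cos(y) + 2.24*cos(y))/(-5.26*sin(y)^2 - 2.24*sin(y) - 0.87)^2 = -(31.9808*sin(y) + 6.8096)*cos(y)/(5.26*sin(y)^2 + 2.24*sin(y) + 0.87)^2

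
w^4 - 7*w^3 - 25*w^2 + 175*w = w*(w - 7)*(w - 5)*(w + 5)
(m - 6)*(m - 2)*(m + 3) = m^3 - 5*m^2 - 12*m + 36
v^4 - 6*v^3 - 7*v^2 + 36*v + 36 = (v - 6)*(v - 3)*(v + 1)*(v + 2)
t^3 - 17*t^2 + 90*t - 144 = (t - 8)*(t - 6)*(t - 3)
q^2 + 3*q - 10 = (q - 2)*(q + 5)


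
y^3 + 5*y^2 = y^2*(y + 5)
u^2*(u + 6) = u^3 + 6*u^2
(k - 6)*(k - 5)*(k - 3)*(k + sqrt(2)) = k^4 - 14*k^3 + sqrt(2)*k^3 - 14*sqrt(2)*k^2 + 63*k^2 - 90*k + 63*sqrt(2)*k - 90*sqrt(2)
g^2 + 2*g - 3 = (g - 1)*(g + 3)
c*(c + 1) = c^2 + c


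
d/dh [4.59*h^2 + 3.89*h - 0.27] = 9.18*h + 3.89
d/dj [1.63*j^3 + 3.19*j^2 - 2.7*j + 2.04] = 4.89*j^2 + 6.38*j - 2.7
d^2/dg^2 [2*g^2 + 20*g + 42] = 4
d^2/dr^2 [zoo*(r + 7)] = 0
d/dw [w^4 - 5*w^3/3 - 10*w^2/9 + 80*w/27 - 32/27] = 4*w^3 - 5*w^2 - 20*w/9 + 80/27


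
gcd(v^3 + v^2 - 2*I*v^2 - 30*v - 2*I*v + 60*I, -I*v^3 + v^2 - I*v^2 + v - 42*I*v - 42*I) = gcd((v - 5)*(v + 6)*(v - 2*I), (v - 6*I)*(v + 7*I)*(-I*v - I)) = 1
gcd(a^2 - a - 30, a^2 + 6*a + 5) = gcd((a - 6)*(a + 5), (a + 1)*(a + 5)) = a + 5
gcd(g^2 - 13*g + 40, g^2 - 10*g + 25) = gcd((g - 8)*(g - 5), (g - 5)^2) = g - 5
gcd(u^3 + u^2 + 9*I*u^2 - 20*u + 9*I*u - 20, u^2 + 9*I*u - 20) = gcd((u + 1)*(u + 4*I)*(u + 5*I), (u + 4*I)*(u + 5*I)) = u^2 + 9*I*u - 20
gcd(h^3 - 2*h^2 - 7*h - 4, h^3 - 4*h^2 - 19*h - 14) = h + 1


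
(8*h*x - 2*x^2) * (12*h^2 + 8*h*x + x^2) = 96*h^3*x + 40*h^2*x^2 - 8*h*x^3 - 2*x^4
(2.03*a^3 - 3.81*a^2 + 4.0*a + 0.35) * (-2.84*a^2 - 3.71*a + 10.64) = -5.7652*a^5 + 3.2891*a^4 + 24.3743*a^3 - 56.3724*a^2 + 41.2615*a + 3.724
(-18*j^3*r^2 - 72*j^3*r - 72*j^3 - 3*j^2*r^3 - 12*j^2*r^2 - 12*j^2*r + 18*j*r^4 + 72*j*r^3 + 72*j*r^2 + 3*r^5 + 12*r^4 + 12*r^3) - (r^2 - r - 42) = -18*j^3*r^2 - 72*j^3*r - 72*j^3 - 3*j^2*r^3 - 12*j^2*r^2 - 12*j^2*r + 18*j*r^4 + 72*j*r^3 + 72*j*r^2 + 3*r^5 + 12*r^4 + 12*r^3 - r^2 + r + 42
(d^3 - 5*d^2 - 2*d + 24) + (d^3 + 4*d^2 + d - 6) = 2*d^3 - d^2 - d + 18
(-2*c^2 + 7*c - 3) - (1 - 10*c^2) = 8*c^2 + 7*c - 4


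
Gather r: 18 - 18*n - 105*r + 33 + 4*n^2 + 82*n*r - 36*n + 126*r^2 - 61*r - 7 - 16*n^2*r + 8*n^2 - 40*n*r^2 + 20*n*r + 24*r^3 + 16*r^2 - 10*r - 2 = 12*n^2 - 54*n + 24*r^3 + r^2*(142 - 40*n) + r*(-16*n^2 + 102*n - 176) + 42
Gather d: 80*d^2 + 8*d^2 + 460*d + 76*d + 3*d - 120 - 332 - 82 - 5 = 88*d^2 + 539*d - 539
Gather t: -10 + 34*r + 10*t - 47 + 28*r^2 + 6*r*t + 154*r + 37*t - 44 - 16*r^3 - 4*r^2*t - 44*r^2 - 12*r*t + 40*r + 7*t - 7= -16*r^3 - 16*r^2 + 228*r + t*(-4*r^2 - 6*r + 54) - 108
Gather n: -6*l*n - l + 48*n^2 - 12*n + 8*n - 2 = -l + 48*n^2 + n*(-6*l - 4) - 2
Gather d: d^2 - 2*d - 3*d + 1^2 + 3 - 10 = d^2 - 5*d - 6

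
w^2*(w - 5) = w^3 - 5*w^2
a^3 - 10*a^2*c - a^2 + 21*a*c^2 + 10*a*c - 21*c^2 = (a - 1)*(a - 7*c)*(a - 3*c)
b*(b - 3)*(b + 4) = b^3 + b^2 - 12*b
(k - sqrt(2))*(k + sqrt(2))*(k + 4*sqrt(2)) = k^3 + 4*sqrt(2)*k^2 - 2*k - 8*sqrt(2)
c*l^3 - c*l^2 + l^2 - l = l*(l - 1)*(c*l + 1)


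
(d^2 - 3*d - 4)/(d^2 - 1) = (d - 4)/(d - 1)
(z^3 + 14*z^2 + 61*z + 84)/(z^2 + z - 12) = (z^2 + 10*z + 21)/(z - 3)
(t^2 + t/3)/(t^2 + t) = (t + 1/3)/(t + 1)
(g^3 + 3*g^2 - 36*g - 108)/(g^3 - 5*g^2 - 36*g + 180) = (g + 3)/(g - 5)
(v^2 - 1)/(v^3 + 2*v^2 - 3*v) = (v + 1)/(v*(v + 3))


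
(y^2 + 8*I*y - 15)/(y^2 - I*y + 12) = (y + 5*I)/(y - 4*I)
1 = 1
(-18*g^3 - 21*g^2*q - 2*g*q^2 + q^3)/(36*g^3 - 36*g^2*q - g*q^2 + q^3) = (3*g^2 + 4*g*q + q^2)/(-6*g^2 + 5*g*q + q^2)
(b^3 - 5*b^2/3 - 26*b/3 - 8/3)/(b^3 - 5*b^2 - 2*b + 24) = (b + 1/3)/(b - 3)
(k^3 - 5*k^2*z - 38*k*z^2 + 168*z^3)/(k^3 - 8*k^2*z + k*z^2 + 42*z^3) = (-k^2 - 2*k*z + 24*z^2)/(-k^2 + k*z + 6*z^2)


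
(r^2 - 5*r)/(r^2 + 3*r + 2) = r*(r - 5)/(r^2 + 3*r + 2)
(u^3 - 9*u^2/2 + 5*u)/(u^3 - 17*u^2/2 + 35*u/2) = (2*u^2 - 9*u + 10)/(2*u^2 - 17*u + 35)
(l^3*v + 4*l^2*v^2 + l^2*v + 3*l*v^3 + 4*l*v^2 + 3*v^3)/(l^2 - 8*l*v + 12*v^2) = v*(l^3 + 4*l^2*v + l^2 + 3*l*v^2 + 4*l*v + 3*v^2)/(l^2 - 8*l*v + 12*v^2)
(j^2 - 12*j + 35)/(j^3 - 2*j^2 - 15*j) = (j - 7)/(j*(j + 3))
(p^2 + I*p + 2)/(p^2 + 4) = (p - I)/(p - 2*I)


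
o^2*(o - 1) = o^3 - o^2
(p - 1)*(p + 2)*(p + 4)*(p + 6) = p^4 + 11*p^3 + 32*p^2 + 4*p - 48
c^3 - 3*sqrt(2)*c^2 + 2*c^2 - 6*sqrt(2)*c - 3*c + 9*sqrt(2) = (c - 1)*(c + 3)*(c - 3*sqrt(2))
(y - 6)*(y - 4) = y^2 - 10*y + 24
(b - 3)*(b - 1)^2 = b^3 - 5*b^2 + 7*b - 3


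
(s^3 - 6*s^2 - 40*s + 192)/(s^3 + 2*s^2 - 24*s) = (s - 8)/s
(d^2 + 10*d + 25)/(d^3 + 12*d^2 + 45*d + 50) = 1/(d + 2)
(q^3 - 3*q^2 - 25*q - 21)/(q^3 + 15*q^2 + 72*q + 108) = (q^2 - 6*q - 7)/(q^2 + 12*q + 36)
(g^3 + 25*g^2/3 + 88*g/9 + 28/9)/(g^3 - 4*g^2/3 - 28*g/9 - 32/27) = 3*(g + 7)/(3*g - 8)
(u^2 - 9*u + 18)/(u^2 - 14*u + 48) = (u - 3)/(u - 8)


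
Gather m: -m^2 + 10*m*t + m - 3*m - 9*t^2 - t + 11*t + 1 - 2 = -m^2 + m*(10*t - 2) - 9*t^2 + 10*t - 1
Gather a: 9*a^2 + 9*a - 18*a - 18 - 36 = 9*a^2 - 9*a - 54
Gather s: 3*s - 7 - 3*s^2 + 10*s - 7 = -3*s^2 + 13*s - 14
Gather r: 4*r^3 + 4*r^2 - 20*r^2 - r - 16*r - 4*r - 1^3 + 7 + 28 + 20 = 4*r^3 - 16*r^2 - 21*r + 54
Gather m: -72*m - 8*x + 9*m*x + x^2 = m*(9*x - 72) + x^2 - 8*x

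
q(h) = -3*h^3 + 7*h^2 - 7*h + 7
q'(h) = -9*h^2 + 14*h - 7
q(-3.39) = 228.05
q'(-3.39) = -157.89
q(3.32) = -48.87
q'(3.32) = -59.72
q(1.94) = -2.14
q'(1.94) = -13.71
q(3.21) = -42.57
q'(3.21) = -54.80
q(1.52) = 2.00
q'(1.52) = -6.51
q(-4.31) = 407.39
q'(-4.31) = -234.52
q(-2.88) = 156.88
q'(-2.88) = -121.97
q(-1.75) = 56.77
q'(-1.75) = -59.06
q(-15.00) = 11812.00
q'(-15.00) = -2242.00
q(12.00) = -4253.00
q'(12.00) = -1135.00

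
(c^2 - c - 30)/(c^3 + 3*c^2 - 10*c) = (c - 6)/(c*(c - 2))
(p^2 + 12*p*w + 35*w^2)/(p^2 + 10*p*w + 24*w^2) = (p^2 + 12*p*w + 35*w^2)/(p^2 + 10*p*w + 24*w^2)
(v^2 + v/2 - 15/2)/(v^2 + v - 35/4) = 2*(v + 3)/(2*v + 7)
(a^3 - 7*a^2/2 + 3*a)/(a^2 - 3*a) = (a^2 - 7*a/2 + 3)/(a - 3)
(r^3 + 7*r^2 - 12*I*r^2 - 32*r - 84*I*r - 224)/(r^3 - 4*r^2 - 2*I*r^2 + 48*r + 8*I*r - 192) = (r^2 + r*(7 - 4*I) - 28*I)/(r^2 + r*(-4 + 6*I) - 24*I)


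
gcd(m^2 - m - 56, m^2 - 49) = m + 7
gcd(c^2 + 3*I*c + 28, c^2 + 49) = c + 7*I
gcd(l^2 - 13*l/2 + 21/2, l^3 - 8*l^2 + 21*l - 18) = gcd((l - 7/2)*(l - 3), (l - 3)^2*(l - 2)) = l - 3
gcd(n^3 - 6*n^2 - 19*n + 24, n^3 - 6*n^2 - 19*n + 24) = n^3 - 6*n^2 - 19*n + 24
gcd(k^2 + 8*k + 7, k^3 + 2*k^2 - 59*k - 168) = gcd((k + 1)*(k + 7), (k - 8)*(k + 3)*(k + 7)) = k + 7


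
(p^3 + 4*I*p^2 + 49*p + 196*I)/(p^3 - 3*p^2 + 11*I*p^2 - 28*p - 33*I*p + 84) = (p - 7*I)/(p - 3)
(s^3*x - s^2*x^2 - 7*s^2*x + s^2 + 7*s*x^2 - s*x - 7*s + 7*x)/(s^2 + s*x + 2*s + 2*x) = (s^3*x - s^2*x^2 - 7*s^2*x + s^2 + 7*s*x^2 - s*x - 7*s + 7*x)/(s^2 + s*x + 2*s + 2*x)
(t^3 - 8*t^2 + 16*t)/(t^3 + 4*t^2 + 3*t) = (t^2 - 8*t + 16)/(t^2 + 4*t + 3)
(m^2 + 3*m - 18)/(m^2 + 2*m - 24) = (m - 3)/(m - 4)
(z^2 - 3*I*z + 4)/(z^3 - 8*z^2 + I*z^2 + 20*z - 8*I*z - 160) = (z + I)/(z^2 + z*(-8 + 5*I) - 40*I)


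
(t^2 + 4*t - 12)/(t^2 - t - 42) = (t - 2)/(t - 7)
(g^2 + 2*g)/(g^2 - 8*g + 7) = g*(g + 2)/(g^2 - 8*g + 7)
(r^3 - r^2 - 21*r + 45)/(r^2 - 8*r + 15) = (r^2 + 2*r - 15)/(r - 5)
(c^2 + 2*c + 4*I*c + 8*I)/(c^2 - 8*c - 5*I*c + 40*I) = (c^2 + c*(2 + 4*I) + 8*I)/(c^2 + c*(-8 - 5*I) + 40*I)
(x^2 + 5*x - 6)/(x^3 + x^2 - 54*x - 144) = (x - 1)/(x^2 - 5*x - 24)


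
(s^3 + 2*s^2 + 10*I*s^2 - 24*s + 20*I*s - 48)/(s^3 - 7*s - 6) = (s^2 + 10*I*s - 24)/(s^2 - 2*s - 3)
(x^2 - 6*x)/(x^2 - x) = (x - 6)/(x - 1)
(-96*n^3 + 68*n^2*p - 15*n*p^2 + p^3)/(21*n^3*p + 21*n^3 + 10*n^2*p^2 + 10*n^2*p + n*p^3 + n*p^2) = (-96*n^3 + 68*n^2*p - 15*n*p^2 + p^3)/(n*(21*n^2*p + 21*n^2 + 10*n*p^2 + 10*n*p + p^3 + p^2))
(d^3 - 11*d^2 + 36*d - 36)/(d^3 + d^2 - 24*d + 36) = (d - 6)/(d + 6)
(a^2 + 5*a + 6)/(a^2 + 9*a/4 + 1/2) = 4*(a + 3)/(4*a + 1)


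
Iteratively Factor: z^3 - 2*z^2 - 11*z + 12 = (z - 4)*(z^2 + 2*z - 3) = (z - 4)*(z + 3)*(z - 1)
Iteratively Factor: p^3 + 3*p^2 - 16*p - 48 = (p + 3)*(p^2 - 16) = (p - 4)*(p + 3)*(p + 4)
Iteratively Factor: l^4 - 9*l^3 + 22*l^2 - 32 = (l - 2)*(l^3 - 7*l^2 + 8*l + 16) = (l - 2)*(l + 1)*(l^2 - 8*l + 16) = (l - 4)*(l - 2)*(l + 1)*(l - 4)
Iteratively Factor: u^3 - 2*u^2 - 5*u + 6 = (u + 2)*(u^2 - 4*u + 3) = (u - 3)*(u + 2)*(u - 1)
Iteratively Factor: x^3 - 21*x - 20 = (x + 1)*(x^2 - x - 20) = (x - 5)*(x + 1)*(x + 4)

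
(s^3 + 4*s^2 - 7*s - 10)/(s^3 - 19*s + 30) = (s + 1)/(s - 3)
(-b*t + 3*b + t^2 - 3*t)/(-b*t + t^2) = (t - 3)/t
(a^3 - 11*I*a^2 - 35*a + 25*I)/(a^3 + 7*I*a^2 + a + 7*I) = (a^2 - 10*I*a - 25)/(a^2 + 8*I*a - 7)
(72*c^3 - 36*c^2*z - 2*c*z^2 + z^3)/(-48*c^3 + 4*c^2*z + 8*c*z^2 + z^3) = (-6*c + z)/(4*c + z)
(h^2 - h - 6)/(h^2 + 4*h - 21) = (h + 2)/(h + 7)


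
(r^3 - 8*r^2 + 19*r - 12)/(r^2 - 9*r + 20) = (r^2 - 4*r + 3)/(r - 5)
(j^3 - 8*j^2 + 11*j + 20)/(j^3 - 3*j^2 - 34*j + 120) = (j + 1)/(j + 6)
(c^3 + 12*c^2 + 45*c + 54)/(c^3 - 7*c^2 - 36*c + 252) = (c^2 + 6*c + 9)/(c^2 - 13*c + 42)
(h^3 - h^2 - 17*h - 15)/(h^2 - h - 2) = (h^2 - 2*h - 15)/(h - 2)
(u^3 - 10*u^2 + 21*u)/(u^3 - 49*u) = (u - 3)/(u + 7)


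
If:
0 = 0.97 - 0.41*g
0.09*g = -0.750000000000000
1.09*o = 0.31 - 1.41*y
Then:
No Solution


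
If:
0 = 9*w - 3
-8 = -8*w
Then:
No Solution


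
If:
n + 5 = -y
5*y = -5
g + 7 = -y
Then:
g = -6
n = -4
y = -1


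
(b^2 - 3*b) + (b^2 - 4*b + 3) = 2*b^2 - 7*b + 3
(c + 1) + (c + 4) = 2*c + 5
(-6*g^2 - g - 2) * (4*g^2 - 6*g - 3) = -24*g^4 + 32*g^3 + 16*g^2 + 15*g + 6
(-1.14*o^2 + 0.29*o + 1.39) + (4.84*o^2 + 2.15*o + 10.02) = 3.7*o^2 + 2.44*o + 11.41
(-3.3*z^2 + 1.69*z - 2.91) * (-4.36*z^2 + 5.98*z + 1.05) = 14.388*z^4 - 27.1024*z^3 + 19.3288*z^2 - 15.6273*z - 3.0555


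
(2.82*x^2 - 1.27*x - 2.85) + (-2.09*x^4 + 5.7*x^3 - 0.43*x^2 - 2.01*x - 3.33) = -2.09*x^4 + 5.7*x^3 + 2.39*x^2 - 3.28*x - 6.18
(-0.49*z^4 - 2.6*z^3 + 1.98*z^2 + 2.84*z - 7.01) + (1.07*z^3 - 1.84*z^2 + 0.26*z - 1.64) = -0.49*z^4 - 1.53*z^3 + 0.14*z^2 + 3.1*z - 8.65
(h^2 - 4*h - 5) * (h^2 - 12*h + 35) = h^4 - 16*h^3 + 78*h^2 - 80*h - 175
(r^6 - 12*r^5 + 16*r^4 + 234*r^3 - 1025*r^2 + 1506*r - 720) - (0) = r^6 - 12*r^5 + 16*r^4 + 234*r^3 - 1025*r^2 + 1506*r - 720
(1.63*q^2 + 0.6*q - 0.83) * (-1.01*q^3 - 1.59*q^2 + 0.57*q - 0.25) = -1.6463*q^5 - 3.1977*q^4 + 0.8134*q^3 + 1.2542*q^2 - 0.6231*q + 0.2075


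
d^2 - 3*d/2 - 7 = (d - 7/2)*(d + 2)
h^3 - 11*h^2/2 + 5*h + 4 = (h - 4)*(h - 2)*(h + 1/2)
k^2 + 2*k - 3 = (k - 1)*(k + 3)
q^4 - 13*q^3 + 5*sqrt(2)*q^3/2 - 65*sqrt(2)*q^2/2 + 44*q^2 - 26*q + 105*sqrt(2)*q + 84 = (q - 7)*(q - 6)*(q + sqrt(2)/2)*(q + 2*sqrt(2))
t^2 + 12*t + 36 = (t + 6)^2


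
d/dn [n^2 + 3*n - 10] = 2*n + 3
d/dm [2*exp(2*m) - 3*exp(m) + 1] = (4*exp(m) - 3)*exp(m)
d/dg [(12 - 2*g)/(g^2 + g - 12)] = 2*(-g^2 - g + (g - 6)*(2*g + 1) + 12)/(g^2 + g - 12)^2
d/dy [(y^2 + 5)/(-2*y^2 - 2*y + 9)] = 2*(-y^2 + 19*y + 5)/(4*y^4 + 8*y^3 - 32*y^2 - 36*y + 81)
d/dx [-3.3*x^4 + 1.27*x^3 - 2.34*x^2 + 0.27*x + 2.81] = -13.2*x^3 + 3.81*x^2 - 4.68*x + 0.27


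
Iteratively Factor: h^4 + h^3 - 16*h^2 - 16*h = (h + 1)*(h^3 - 16*h) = (h - 4)*(h + 1)*(h^2 + 4*h) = (h - 4)*(h + 1)*(h + 4)*(h)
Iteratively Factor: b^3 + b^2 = (b)*(b^2 + b) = b*(b + 1)*(b)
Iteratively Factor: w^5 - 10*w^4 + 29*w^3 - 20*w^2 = (w - 5)*(w^4 - 5*w^3 + 4*w^2) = w*(w - 5)*(w^3 - 5*w^2 + 4*w) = w*(w - 5)*(w - 1)*(w^2 - 4*w) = w^2*(w - 5)*(w - 1)*(w - 4)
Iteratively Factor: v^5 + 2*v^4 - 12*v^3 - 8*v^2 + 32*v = (v - 2)*(v^4 + 4*v^3 - 4*v^2 - 16*v) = (v - 2)^2*(v^3 + 6*v^2 + 8*v) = (v - 2)^2*(v + 4)*(v^2 + 2*v) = v*(v - 2)^2*(v + 4)*(v + 2)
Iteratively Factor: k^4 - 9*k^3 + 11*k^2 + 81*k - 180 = (k + 3)*(k^3 - 12*k^2 + 47*k - 60) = (k - 4)*(k + 3)*(k^2 - 8*k + 15) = (k - 5)*(k - 4)*(k + 3)*(k - 3)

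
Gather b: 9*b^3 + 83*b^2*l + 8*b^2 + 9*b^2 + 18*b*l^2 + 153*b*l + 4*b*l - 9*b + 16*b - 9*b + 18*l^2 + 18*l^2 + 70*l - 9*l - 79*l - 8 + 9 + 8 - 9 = 9*b^3 + b^2*(83*l + 17) + b*(18*l^2 + 157*l - 2) + 36*l^2 - 18*l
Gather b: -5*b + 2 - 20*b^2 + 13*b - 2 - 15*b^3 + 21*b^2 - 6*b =-15*b^3 + b^2 + 2*b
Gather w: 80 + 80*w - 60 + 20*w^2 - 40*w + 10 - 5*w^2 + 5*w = 15*w^2 + 45*w + 30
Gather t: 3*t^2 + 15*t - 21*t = 3*t^2 - 6*t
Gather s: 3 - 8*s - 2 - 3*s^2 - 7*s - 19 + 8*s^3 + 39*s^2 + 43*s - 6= 8*s^3 + 36*s^2 + 28*s - 24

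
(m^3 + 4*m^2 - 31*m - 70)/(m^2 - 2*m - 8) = (m^2 + 2*m - 35)/(m - 4)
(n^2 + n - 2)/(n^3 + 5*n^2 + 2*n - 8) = 1/(n + 4)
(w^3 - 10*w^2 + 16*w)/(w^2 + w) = (w^2 - 10*w + 16)/(w + 1)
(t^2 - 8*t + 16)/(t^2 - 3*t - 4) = (t - 4)/(t + 1)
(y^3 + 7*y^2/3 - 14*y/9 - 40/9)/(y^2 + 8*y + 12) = (y^2 + y/3 - 20/9)/(y + 6)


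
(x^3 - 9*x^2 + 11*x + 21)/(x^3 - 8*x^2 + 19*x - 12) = (x^2 - 6*x - 7)/(x^2 - 5*x + 4)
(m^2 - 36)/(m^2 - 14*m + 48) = (m + 6)/(m - 8)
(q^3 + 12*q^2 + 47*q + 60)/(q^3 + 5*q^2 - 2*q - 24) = (q + 5)/(q - 2)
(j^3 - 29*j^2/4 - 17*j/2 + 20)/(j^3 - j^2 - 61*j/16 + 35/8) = 4*(j - 8)/(4*j - 7)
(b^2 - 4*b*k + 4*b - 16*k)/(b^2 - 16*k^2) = (b + 4)/(b + 4*k)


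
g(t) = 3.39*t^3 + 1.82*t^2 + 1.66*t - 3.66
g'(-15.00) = 2235.31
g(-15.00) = -11060.31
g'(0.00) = 1.66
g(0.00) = -3.66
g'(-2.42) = 52.41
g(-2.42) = -45.06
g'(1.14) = 19.03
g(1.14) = 5.62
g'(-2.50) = 56.12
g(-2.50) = -49.40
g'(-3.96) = 146.73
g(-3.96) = -192.21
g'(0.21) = 2.87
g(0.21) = -3.20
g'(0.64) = 8.16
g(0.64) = -0.96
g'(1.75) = 39.18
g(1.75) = 22.99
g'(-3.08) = 86.93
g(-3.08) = -90.56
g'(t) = 10.17*t^2 + 3.64*t + 1.66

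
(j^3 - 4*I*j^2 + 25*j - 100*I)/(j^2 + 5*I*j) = j - 9*I - 20/j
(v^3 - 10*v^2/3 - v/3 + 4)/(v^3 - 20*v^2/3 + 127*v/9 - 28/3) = 3*(v + 1)/(3*v - 7)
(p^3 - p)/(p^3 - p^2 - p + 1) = p/(p - 1)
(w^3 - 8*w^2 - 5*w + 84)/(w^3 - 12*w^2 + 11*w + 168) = (w - 4)/(w - 8)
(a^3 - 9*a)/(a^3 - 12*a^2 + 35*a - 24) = a*(a + 3)/(a^2 - 9*a + 8)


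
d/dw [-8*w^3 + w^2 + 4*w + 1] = -24*w^2 + 2*w + 4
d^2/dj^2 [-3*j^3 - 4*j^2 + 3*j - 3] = -18*j - 8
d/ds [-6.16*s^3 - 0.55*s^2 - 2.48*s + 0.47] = -18.48*s^2 - 1.1*s - 2.48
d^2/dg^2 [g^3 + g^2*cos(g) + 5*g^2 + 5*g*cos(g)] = -g^2*cos(g) - 4*g*sin(g) - 5*g*cos(g) + 6*g - 10*sin(g) + 2*cos(g) + 10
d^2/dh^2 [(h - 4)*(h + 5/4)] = 2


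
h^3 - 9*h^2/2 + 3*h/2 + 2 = (h - 4)*(h - 1)*(h + 1/2)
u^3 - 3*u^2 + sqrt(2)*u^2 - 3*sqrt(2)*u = u*(u - 3)*(u + sqrt(2))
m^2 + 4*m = m*(m + 4)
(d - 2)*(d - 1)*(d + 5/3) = d^3 - 4*d^2/3 - 3*d + 10/3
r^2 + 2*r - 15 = (r - 3)*(r + 5)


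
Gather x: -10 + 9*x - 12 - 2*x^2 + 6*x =-2*x^2 + 15*x - 22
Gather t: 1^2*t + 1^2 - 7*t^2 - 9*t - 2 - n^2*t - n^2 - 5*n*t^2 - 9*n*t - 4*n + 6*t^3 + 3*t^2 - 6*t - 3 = -n^2 - 4*n + 6*t^3 + t^2*(-5*n - 4) + t*(-n^2 - 9*n - 14) - 4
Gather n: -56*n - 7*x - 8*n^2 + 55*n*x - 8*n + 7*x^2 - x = -8*n^2 + n*(55*x - 64) + 7*x^2 - 8*x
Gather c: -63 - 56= -119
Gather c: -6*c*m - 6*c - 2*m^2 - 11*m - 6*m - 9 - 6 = c*(-6*m - 6) - 2*m^2 - 17*m - 15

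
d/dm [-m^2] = -2*m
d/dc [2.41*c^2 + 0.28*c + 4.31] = 4.82*c + 0.28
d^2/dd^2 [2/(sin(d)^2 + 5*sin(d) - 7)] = 2*(-4*sin(d)^4 - 15*sin(d)^3 - 47*sin(d)^2 - 5*sin(d) + 64)/(sin(d)^2 + 5*sin(d) - 7)^3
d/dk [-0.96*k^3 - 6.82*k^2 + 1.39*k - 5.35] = -2.88*k^2 - 13.64*k + 1.39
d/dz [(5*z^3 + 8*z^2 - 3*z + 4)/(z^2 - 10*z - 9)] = (5*z^4 - 100*z^3 - 212*z^2 - 152*z + 67)/(z^4 - 20*z^3 + 82*z^2 + 180*z + 81)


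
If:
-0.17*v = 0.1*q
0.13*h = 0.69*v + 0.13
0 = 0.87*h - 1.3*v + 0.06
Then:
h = -0.49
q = 0.48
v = -0.28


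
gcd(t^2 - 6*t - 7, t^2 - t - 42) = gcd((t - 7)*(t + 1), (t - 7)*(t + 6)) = t - 7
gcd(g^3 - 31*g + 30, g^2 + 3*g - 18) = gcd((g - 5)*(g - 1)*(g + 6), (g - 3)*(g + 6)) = g + 6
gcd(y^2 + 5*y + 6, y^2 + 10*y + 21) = y + 3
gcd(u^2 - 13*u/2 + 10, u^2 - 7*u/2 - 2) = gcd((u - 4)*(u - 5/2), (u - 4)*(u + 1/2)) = u - 4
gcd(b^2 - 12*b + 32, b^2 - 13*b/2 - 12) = b - 8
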